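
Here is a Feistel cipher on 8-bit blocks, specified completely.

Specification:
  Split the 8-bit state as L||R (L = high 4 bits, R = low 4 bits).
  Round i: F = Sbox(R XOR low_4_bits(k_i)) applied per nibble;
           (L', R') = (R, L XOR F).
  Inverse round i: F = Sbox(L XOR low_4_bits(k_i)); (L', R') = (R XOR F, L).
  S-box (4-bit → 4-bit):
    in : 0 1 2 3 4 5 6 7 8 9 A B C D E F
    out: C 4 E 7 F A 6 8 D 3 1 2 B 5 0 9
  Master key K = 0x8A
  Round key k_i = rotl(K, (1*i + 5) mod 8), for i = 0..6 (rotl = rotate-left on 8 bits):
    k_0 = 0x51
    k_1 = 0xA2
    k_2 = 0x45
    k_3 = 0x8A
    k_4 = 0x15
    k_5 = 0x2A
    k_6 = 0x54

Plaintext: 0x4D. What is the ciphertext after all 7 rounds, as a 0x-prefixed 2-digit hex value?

s_0 = plaintext = 0x4D
s_1 = Round(s_0, k_0) = 0xDF
s_2 = Round(s_1, k_1) = 0xF8
s_3 = Round(s_2, k_2) = 0x8A
s_4 = Round(s_3, k_3) = 0xA4
s_5 = Round(s_4, k_4) = 0x4E
s_6 = Round(s_5, k_5) = 0xEB
s_7 = Round(s_6, k_6) = 0xB7

0xB7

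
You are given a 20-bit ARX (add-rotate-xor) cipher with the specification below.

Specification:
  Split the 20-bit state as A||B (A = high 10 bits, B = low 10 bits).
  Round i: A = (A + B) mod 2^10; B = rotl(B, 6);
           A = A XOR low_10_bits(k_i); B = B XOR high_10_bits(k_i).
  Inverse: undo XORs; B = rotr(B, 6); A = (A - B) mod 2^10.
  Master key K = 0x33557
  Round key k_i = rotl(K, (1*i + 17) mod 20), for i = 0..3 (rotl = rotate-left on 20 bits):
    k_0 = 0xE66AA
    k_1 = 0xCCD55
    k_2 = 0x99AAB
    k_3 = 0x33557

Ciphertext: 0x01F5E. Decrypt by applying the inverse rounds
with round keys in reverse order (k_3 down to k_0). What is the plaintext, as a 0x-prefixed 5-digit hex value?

s_0 = ciphertext = 0x01F5E
s_1 = InvRound(s_0, k_3) = 0x0493E
s_2 = InvRound(s_1, k_2) = 0x4B18D
s_3 = InvRound(s_2, k_1) = 0x23FEA
s_4 = InvRound(s_3, k_0) = 0xBD331

0xBD331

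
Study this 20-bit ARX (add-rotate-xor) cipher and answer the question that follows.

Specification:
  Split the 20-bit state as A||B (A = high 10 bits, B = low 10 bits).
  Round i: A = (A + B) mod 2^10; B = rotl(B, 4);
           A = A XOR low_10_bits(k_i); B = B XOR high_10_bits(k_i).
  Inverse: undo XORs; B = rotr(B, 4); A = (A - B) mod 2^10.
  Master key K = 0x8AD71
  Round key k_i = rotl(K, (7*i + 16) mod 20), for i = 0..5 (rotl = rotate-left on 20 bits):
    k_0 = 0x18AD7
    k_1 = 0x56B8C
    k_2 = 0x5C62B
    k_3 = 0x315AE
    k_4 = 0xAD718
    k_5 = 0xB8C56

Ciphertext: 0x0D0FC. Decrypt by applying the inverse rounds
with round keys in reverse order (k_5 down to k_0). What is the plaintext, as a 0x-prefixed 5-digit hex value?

0xBEDB4

s_0 = ciphertext = 0x0D0FC
s_1 = InvRound(s_0, k_5) = 0x207E1
s_2 = InvRound(s_1, k_4) = 0xA1115
s_3 = InvRound(s_2, k_3) = 0xC341D
s_4 = InvRound(s_3, k_2) = 0x84316
s_5 = InvRound(s_4, k_1) = 0x9E324
s_6 = InvRound(s_5, k_0) = 0xBEDB4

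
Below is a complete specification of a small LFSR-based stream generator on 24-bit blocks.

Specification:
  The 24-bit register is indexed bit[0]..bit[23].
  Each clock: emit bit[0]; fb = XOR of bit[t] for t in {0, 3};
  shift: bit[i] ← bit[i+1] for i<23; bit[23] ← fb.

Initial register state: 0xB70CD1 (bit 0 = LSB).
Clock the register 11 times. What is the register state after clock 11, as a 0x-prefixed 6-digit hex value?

reg_0 = 0xB70CD1
clock 1: out=1, reg = 0xDB8668
clock 2: out=0, reg = 0xEDC334
clock 3: out=0, reg = 0x76E19A
clock 4: out=0, reg = 0xBB70CD
clock 5: out=1, reg = 0x5DB866
clock 6: out=0, reg = 0x2EDC33
clock 7: out=1, reg = 0x976E19
clock 8: out=1, reg = 0x4BB70C
clock 9: out=0, reg = 0xA5DB86
clock 10: out=0, reg = 0x52EDC3
clock 11: out=1, reg = 0xA976E1

0xA976E1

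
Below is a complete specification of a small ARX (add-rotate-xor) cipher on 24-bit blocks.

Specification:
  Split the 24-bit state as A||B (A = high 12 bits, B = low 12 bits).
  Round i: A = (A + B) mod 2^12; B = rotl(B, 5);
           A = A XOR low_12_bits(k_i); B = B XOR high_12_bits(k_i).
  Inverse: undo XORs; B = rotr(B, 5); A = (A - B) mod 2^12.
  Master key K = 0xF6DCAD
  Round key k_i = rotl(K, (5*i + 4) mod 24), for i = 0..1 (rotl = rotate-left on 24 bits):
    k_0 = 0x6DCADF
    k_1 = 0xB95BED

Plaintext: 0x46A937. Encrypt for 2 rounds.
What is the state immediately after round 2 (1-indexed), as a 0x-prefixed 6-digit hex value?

0xC41E55

s_0 = plaintext = 0x46A937
s_1 = Round(s_0, k_0) = 0x77E02E
s_2 = Round(s_1, k_1) = 0xC41E55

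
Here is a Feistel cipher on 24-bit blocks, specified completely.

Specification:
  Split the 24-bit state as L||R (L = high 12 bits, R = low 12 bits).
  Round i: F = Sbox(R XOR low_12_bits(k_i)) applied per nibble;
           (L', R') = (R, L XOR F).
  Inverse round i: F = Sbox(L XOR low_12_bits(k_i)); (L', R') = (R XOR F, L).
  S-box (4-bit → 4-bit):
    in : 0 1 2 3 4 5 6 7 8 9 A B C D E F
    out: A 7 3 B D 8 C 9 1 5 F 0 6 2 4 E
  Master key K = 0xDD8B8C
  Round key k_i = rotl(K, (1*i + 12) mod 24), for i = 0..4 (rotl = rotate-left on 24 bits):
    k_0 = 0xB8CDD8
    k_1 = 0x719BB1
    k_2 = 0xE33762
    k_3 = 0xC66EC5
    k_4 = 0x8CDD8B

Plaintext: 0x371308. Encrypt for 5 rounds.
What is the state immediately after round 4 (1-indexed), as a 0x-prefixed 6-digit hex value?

0x463ABB

s_0 = plaintext = 0x371308
s_1 = Round(s_0, k_0) = 0x30875B
s_2 = Round(s_1, k_1) = 0x75B547
s_3 = Round(s_2, k_2) = 0x547463
s_4 = Round(s_3, k_3) = 0x463ABB
s_5 = Round(s_4, k_4) = 0xABBDD9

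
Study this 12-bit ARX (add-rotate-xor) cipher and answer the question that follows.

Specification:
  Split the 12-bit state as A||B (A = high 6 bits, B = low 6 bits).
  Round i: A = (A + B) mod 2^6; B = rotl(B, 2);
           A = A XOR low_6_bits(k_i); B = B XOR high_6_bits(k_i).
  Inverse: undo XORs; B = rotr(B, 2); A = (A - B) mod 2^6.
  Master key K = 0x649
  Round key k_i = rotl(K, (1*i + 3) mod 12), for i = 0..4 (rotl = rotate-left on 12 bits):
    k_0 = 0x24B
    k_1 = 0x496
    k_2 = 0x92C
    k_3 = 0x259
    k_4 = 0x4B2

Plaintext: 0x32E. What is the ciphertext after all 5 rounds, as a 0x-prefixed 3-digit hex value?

s_0 = plaintext = 0x32E
s_1 = Round(s_0, k_0) = 0xC73
s_2 = Round(s_1, k_1) = 0xC9D
s_3 = Round(s_2, k_2) = 0x8D1
s_4 = Round(s_3, k_3) = 0xB4C
s_5 = Round(s_4, k_4) = 0x2E2

0x2E2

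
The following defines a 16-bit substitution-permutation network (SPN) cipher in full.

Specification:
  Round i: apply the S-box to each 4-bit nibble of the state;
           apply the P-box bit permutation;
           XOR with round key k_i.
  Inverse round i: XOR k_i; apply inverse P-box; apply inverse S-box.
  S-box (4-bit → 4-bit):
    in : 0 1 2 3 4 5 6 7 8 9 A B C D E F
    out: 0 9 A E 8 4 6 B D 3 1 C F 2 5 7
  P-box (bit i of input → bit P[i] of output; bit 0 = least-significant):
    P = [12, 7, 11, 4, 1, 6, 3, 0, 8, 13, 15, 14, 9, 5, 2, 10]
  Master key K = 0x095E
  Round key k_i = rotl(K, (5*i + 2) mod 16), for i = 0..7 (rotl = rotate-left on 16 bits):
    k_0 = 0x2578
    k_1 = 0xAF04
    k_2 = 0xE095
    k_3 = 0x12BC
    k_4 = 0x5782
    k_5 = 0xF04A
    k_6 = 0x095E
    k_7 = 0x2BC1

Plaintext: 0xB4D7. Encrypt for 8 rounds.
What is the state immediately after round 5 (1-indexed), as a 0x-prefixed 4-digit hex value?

s_0 = plaintext = 0xB4D7
s_1 = Round(s_0, k_0) = 0x71AC
s_2 = Round(s_1, k_1) = 0xF0B6
s_3 = Round(s_2, k_2) = 0xEA38
s_4 = Round(s_3, k_3) = 0x09E1
s_5 = Round(s_4, k_4) = 0x6698
s_6 = Round(s_5, k_5) = 0x483C
s_7 = Round(s_6, k_6) = 0xD487
s_8 = Round(s_7, k_7) = 0x7B7A

0x6698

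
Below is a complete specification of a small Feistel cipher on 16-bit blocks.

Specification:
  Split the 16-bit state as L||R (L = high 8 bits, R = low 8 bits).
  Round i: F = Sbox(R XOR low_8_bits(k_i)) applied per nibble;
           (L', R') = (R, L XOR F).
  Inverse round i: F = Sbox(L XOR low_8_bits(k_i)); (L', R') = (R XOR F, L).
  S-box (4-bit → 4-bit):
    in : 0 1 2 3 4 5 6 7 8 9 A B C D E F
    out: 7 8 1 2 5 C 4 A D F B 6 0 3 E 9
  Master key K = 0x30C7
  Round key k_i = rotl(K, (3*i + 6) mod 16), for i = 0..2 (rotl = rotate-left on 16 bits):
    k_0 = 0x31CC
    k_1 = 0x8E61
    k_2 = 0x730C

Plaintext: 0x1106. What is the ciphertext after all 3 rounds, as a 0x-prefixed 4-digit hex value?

0xA0AA

s_0 = plaintext = 0x1106
s_1 = Round(s_0, k_0) = 0x061A
s_2 = Round(s_1, k_1) = 0x1AA0
s_3 = Round(s_2, k_2) = 0xA0AA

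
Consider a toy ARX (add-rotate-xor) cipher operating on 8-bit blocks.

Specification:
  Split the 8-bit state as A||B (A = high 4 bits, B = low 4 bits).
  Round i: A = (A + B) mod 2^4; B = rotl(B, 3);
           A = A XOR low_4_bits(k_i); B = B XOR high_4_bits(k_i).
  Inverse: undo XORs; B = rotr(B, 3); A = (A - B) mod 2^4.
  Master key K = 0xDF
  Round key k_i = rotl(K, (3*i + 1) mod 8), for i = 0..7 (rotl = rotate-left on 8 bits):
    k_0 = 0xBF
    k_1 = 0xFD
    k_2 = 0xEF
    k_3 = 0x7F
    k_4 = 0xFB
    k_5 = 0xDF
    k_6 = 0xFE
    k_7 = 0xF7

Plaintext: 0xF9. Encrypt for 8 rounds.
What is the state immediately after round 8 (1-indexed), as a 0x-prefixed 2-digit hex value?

s_0 = plaintext = 0xF9
s_1 = Round(s_0, k_0) = 0x77
s_2 = Round(s_1, k_1) = 0x34
s_3 = Round(s_2, k_2) = 0x8C
s_4 = Round(s_3, k_3) = 0xB1
s_5 = Round(s_4, k_4) = 0x77
s_6 = Round(s_5, k_5) = 0x16
s_7 = Round(s_6, k_6) = 0x9C
s_8 = Round(s_7, k_7) = 0x29

0x29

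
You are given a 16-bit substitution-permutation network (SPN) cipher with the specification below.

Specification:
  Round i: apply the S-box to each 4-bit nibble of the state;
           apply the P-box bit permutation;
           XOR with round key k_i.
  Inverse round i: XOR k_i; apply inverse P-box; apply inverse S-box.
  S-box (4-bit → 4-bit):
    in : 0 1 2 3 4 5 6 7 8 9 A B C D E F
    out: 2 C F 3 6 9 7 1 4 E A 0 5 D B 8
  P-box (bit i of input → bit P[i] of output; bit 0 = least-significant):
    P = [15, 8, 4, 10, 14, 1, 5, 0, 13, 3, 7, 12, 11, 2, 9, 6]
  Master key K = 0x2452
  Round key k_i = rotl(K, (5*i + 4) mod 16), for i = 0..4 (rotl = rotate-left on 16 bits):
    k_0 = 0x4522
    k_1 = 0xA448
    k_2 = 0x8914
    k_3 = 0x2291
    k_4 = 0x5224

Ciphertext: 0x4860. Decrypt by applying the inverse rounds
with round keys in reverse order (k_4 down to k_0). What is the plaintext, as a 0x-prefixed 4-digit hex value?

0xF33A

s_0 = ciphertext = 0x4860
s_1 = InvRound(s_0, k_4) = 0x2FBB
s_2 = InvRound(s_1, k_3) = 0x704A
s_3 = InvRound(s_2, k_2) = 0xEE36
s_4 = InvRound(s_3, k_1) = 0x2068
s_5 = InvRound(s_4, k_0) = 0xF33A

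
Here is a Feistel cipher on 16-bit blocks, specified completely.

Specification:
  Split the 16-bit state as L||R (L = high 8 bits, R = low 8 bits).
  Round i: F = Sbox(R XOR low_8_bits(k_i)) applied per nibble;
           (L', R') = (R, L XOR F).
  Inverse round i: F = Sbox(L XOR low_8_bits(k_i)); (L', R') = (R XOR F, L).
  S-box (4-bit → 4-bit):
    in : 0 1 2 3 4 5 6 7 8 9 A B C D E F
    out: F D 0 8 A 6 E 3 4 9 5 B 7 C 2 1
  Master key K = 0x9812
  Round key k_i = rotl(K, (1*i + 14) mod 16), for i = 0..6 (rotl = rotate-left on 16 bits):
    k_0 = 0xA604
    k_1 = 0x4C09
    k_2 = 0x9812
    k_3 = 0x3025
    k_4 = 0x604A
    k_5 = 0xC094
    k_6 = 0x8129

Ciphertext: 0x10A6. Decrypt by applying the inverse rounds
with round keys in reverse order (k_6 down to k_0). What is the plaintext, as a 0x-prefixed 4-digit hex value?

s_0 = ciphertext = 0x10A6
s_1 = InvRound(s_0, k_6) = 0x2F10
s_2 = InvRound(s_1, k_5) = 0xAB2F
s_3 = InvRound(s_2, k_4) = 0x02AB
s_4 = InvRound(s_3, k_3) = 0xA802
s_5 = InvRound(s_4, k_2) = 0xB7A8
s_6 = InvRound(s_5, k_1) = 0x1AB7
s_7 = InvRound(s_6, k_0) = 0x651A

0x651A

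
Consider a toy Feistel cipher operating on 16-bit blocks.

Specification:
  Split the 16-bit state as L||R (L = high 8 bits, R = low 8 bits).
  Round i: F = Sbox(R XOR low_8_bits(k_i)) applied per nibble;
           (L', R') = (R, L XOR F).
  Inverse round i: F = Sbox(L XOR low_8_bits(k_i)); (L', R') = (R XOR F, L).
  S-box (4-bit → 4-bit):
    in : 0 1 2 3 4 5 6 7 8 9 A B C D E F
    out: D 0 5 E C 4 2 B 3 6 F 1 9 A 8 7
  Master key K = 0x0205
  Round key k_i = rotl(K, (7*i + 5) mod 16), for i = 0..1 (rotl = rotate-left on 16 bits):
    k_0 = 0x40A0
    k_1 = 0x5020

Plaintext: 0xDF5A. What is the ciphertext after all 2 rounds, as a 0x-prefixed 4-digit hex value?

0xA067

s_0 = plaintext = 0xDF5A
s_1 = Round(s_0, k_0) = 0x5AA0
s_2 = Round(s_1, k_1) = 0xA067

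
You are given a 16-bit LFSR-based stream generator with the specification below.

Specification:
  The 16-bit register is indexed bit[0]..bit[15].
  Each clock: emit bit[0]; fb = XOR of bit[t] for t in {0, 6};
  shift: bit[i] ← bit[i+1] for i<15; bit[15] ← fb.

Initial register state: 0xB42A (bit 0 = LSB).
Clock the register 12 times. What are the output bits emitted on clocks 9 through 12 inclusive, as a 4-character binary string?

reg_0 = 0xB42A
clock 1: out=0, reg = 0x5A15
clock 2: out=1, reg = 0xAD0A
clock 3: out=0, reg = 0x5685
clock 4: out=1, reg = 0xAB42
clock 5: out=0, reg = 0xD5A1
clock 6: out=1, reg = 0xEAD0
clock 7: out=0, reg = 0xF568
clock 8: out=0, reg = 0xFAB4
clock 9: out=0, reg = 0x7D5A
clock 10: out=0, reg = 0xBEAD
clock 11: out=1, reg = 0xDF56
clock 12: out=0, reg = 0xEFAB

0010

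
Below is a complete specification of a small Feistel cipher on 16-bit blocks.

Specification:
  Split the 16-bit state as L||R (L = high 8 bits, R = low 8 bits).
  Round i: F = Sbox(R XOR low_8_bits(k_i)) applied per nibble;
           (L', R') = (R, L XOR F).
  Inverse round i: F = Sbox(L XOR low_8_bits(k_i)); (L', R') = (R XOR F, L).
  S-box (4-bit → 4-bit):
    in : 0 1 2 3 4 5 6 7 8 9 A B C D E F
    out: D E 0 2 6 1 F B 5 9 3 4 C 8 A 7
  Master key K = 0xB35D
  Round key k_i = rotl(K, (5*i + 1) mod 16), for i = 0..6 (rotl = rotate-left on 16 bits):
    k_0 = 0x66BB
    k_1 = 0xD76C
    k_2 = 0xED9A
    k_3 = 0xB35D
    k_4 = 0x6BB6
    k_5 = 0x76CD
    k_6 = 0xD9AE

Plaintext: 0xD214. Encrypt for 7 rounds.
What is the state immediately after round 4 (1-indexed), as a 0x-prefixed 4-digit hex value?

0x6E6F

s_0 = plaintext = 0xD214
s_1 = Round(s_0, k_0) = 0x14E5
s_2 = Round(s_1, k_1) = 0xE54D
s_3 = Round(s_2, k_2) = 0x4D6E
s_4 = Round(s_3, k_3) = 0x6E6F
s_5 = Round(s_4, k_4) = 0x6FE7
s_6 = Round(s_5, k_5) = 0xE76C
s_7 = Round(s_6, k_6) = 0x6C27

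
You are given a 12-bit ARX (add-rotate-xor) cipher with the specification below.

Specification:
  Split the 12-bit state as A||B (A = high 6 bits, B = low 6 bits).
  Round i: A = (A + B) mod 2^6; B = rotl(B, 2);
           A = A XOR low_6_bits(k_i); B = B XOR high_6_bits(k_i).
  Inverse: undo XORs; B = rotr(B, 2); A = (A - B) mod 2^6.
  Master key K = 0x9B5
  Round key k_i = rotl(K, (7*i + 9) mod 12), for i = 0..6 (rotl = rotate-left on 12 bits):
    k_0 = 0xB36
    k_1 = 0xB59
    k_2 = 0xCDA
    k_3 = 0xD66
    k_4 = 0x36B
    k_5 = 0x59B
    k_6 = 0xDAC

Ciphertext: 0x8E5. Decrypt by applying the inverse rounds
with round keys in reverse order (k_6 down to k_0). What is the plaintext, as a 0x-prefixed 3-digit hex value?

0xD45

s_0 = ciphertext = 0x8E5
s_1 = InvRound(s_0, k_6) = 0x6F4
s_2 = InvRound(s_1, k_5) = 0x628
s_3 = InvRound(s_2, k_4) = 0x699
s_4 = InvRound(s_3, k_3) = 0xC4B
s_5 = InvRound(s_4, k_2) = 0x74E
s_6 = InvRound(s_5, k_1) = 0x338
s_7 = InvRound(s_6, k_0) = 0xD45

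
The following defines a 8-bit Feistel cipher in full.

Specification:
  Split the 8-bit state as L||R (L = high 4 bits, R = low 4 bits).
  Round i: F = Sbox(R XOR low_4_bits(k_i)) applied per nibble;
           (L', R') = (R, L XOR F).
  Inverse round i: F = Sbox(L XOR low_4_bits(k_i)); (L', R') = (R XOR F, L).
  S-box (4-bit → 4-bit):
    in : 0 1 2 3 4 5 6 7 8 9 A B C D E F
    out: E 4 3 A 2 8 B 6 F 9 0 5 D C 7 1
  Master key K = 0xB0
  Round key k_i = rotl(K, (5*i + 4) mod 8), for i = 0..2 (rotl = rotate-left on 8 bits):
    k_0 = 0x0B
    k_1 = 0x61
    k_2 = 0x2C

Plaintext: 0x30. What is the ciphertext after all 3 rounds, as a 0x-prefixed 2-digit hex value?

0x66

s_0 = plaintext = 0x30
s_1 = Round(s_0, k_0) = 0x06
s_2 = Round(s_1, k_1) = 0x66
s_3 = Round(s_2, k_2) = 0x66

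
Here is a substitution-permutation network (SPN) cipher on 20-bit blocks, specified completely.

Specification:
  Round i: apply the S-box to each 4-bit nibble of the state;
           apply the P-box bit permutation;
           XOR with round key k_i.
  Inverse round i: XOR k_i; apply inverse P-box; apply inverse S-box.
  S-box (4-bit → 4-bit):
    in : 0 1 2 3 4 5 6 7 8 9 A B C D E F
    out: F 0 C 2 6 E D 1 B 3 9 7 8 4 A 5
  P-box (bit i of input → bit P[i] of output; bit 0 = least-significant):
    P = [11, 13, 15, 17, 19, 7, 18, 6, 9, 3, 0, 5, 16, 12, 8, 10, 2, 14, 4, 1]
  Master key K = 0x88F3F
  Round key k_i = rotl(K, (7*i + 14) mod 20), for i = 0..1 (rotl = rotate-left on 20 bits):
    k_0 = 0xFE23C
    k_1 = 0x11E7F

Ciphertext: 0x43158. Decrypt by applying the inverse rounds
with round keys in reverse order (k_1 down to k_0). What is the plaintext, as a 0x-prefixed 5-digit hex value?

0x7A25D

s_0 = ciphertext = 0x43158
s_1 = InvRound(s_0, k_1) = 0xA66D9
s_2 = InvRound(s_1, k_0) = 0x7A25D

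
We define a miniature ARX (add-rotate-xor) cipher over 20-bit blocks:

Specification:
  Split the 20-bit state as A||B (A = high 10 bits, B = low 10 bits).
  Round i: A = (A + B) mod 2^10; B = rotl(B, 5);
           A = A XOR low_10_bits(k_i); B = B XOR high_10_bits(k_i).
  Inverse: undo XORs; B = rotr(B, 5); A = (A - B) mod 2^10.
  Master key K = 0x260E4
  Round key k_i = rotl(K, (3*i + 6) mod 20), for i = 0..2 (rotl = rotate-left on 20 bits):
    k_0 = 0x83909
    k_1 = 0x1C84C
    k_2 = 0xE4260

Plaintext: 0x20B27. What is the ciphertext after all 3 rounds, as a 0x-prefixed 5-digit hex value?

0x80324

s_0 = plaintext = 0x20B27
s_1 = Round(s_0, k_0) = 0xA82F7
s_2 = Round(s_1, k_1) = 0x76E85
s_3 = Round(s_2, k_2) = 0x80324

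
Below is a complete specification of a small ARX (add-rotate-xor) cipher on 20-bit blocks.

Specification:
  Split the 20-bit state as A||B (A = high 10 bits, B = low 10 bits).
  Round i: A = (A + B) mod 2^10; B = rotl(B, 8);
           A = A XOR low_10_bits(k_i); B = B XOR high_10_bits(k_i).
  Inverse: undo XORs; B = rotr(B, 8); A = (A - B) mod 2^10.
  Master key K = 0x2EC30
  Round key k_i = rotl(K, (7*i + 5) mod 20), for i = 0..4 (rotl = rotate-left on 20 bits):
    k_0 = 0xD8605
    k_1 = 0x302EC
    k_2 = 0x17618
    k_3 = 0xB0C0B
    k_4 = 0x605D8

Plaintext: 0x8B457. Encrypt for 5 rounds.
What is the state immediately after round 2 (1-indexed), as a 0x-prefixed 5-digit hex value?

s_0 = plaintext = 0x8B457
s_1 = Round(s_0, k_0) = 0x20474
s_2 = Round(s_1, k_1) = 0x864DD
s_3 = Round(s_2, k_2) = 0x3B96A
s_4 = Round(s_3, k_3) = 0x94C99
s_5 = Round(s_4, k_4) = 0xCD0A7

0x864DD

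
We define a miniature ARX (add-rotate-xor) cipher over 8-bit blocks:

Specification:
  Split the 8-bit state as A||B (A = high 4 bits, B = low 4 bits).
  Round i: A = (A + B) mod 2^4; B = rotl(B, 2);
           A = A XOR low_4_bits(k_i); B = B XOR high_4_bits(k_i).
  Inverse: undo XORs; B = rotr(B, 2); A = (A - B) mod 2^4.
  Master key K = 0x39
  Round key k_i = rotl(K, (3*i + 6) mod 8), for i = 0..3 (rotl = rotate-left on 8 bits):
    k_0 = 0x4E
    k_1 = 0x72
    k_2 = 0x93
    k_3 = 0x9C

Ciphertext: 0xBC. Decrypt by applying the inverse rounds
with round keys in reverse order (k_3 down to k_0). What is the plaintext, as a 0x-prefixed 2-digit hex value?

0x05

s_0 = ciphertext = 0xBC
s_1 = InvRound(s_0, k_3) = 0x25
s_2 = InvRound(s_1, k_2) = 0xE3
s_3 = InvRound(s_2, k_1) = 0xB1
s_4 = InvRound(s_3, k_0) = 0x05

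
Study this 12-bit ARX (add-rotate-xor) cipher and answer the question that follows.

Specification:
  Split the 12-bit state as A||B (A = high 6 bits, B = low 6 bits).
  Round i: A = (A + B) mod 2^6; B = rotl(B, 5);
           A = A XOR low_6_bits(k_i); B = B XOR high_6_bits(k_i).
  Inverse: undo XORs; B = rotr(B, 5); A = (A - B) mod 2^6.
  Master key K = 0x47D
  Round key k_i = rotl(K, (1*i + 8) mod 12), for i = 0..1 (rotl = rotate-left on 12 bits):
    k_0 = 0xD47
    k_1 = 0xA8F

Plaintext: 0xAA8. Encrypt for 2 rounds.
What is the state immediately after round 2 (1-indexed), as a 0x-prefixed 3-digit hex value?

s_0 = plaintext = 0xAA8
s_1 = Round(s_0, k_0) = 0x561
s_2 = Round(s_1, k_1) = 0xE5A

0xE5A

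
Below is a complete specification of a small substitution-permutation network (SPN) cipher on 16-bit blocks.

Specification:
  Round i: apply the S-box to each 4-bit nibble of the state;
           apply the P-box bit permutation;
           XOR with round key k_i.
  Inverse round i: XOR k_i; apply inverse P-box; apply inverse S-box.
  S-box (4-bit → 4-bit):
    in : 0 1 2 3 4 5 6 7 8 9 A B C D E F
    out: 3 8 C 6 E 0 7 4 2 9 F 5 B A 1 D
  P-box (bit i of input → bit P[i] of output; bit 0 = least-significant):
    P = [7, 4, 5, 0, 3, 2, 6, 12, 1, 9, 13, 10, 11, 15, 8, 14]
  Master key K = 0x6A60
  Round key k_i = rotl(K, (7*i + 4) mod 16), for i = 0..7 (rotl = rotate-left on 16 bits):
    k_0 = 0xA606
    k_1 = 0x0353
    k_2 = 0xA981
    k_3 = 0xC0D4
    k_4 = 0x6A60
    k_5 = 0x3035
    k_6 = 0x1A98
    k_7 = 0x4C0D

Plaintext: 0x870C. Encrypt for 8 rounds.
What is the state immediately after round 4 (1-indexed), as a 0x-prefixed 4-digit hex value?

0xFF21

s_0 = plaintext = 0x870C
s_1 = Round(s_0, k_0) = 0x069B
s_2 = Round(s_1, k_1) = 0xB9F9
s_3 = Round(s_2, k_2) = 0xB44A
s_4 = Round(s_3, k_3) = 0xFF21
s_5 = Round(s_4, k_4) = 0x1723
s_6 = Round(s_5, k_5) = 0x4045
s_7 = Round(s_6, k_6) = 0xC9DE
s_8 = Round(s_7, k_7) = 0x908B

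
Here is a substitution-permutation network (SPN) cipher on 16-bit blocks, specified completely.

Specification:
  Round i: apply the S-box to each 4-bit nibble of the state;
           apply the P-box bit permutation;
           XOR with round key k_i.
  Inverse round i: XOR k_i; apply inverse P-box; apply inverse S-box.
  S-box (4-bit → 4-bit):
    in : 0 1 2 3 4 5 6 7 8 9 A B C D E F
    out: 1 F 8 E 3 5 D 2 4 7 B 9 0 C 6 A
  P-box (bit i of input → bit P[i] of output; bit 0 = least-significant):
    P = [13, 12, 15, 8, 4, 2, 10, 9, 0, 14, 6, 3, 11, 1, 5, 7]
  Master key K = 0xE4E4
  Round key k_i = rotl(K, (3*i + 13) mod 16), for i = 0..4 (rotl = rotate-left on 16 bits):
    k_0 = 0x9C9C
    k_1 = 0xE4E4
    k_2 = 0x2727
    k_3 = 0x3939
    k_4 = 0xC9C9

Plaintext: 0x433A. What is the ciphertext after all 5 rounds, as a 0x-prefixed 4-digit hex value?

s_0 = plaintext = 0x433A
s_1 = Round(s_0, k_0) = 0xE3D2
s_2 = Round(s_1, k_1) = 0xA38E
s_3 = Round(s_2, k_2) = 0xFBED
s_4 = Round(s_3, k_3) = 0xBCB6
s_5 = Round(s_4, k_4) = 0x6259

0x6259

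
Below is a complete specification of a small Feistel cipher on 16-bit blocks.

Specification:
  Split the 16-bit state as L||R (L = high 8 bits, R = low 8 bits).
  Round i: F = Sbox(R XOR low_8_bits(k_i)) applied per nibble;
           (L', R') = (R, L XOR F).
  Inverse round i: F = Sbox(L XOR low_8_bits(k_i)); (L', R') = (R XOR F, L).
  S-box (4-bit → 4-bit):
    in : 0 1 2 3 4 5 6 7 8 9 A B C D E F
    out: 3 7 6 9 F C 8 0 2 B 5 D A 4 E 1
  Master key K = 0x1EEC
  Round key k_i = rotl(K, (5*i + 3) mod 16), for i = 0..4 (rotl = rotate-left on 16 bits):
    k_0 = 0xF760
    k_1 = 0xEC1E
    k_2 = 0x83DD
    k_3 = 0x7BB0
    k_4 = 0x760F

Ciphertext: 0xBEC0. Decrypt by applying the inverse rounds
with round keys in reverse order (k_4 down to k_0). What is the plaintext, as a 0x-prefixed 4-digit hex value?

0x1A5D

s_0 = ciphertext = 0xBEC0
s_1 = InvRound(s_0, k_4) = 0x17BE
s_2 = InvRound(s_1, k_3) = 0xEE17
s_3 = InvRound(s_2, k_2) = 0x8EEE
s_4 = InvRound(s_3, k_1) = 0x5D8E
s_5 = InvRound(s_4, k_0) = 0x1A5D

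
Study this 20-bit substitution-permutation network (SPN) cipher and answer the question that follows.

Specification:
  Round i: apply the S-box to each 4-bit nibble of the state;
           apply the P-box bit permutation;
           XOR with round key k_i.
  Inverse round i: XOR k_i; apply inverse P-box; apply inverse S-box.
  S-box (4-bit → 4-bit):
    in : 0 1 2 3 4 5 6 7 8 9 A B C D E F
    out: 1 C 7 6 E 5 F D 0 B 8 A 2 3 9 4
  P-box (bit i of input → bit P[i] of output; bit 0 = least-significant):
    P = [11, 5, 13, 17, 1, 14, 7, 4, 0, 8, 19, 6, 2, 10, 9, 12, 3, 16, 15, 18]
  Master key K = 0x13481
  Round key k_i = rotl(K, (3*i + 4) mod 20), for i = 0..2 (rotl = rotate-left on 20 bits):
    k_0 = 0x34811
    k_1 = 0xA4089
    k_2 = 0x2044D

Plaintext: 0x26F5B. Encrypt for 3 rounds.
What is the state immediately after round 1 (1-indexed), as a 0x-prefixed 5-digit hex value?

s_0 = plaintext = 0x26F5B
s_1 = Round(s_0, k_0) = 0x8DEBF
s_2 = Round(s_1, k_1) = 0xA24DC
s_3 = Round(s_2, k_2) = 0xE432B

0x8DEBF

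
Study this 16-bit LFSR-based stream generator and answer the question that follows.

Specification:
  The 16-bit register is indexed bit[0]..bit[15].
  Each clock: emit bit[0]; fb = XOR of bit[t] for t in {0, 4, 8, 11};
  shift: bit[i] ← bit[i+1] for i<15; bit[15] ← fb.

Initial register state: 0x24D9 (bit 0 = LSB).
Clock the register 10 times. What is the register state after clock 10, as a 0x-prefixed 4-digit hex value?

0x0D09

reg_0 = 0x24D9
clock 1: out=1, reg = 0x126C
clock 2: out=0, reg = 0x0936
clock 3: out=0, reg = 0x849B
clock 4: out=1, reg = 0x424D
clock 5: out=1, reg = 0xA126
clock 6: out=0, reg = 0xD093
clock 7: out=1, reg = 0x6849
clock 8: out=1, reg = 0x3424
clock 9: out=0, reg = 0x1A12
clock 10: out=0, reg = 0x0D09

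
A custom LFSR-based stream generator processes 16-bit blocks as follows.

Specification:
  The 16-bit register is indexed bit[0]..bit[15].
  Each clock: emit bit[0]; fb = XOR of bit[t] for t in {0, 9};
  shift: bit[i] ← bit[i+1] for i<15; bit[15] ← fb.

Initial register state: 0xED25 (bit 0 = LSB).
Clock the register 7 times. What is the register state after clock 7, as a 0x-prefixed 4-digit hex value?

0xA7DA

reg_0 = 0xED25
clock 1: out=1, reg = 0xF692
clock 2: out=0, reg = 0xFB49
clock 3: out=1, reg = 0x7DA4
clock 4: out=0, reg = 0x3ED2
clock 5: out=0, reg = 0x9F69
clock 6: out=1, reg = 0x4FB4
clock 7: out=0, reg = 0xA7DA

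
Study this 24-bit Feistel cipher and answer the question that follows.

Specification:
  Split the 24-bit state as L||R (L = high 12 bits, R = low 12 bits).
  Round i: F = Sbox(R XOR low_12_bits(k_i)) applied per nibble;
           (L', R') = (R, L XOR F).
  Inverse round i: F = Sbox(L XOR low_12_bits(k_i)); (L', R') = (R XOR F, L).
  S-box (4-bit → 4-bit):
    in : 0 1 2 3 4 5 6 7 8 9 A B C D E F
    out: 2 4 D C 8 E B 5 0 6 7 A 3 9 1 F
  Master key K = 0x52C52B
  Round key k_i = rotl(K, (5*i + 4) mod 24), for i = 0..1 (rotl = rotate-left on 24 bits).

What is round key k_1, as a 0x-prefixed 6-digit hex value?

0x8A56A5

K = 0x52C52B
k_0 = rotl(K, (5*0+4) mod 24) = rotl(K, 4) = 0x2C52B5
k_1 = rotl(K, (5*1+4) mod 24) = rotl(K, 9) = 0x8A56A5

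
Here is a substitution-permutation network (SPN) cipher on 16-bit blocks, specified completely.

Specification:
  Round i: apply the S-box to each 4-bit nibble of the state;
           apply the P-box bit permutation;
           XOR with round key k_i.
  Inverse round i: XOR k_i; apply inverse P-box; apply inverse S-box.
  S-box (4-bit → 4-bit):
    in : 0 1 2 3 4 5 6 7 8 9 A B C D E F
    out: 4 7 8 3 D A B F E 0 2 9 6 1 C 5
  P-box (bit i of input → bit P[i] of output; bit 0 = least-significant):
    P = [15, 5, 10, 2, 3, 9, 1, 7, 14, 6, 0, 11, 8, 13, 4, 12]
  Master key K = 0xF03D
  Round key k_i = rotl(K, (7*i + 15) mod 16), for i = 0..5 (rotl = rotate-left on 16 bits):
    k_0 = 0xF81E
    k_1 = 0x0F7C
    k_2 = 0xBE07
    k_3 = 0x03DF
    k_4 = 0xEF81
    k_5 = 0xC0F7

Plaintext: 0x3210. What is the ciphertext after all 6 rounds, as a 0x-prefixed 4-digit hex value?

0x5991

s_0 = plaintext = 0x3210
s_1 = Round(s_0, k_0) = 0xD714
s_2 = Round(s_1, k_1) = 0xC033
s_3 = Round(s_2, k_2) = 0x1C3E
s_4 = Round(s_3, k_3) = 0x2482
s_5 = Round(s_4, k_4) = 0xB506
s_6 = Round(s_5, k_5) = 0x5991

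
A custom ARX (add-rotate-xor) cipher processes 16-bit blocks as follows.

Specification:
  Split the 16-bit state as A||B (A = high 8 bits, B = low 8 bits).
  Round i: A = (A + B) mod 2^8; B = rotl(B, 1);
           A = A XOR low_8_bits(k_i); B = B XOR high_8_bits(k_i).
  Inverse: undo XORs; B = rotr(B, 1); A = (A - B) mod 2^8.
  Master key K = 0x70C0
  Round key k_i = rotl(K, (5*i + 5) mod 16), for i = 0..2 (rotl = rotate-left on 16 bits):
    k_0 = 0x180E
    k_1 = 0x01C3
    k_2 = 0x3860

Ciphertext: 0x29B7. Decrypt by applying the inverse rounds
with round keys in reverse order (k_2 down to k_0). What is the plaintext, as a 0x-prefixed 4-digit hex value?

0x13BD

s_0 = ciphertext = 0x29B7
s_1 = InvRound(s_0, k_2) = 0x82C7
s_2 = InvRound(s_1, k_1) = 0xDE63
s_3 = InvRound(s_2, k_0) = 0x13BD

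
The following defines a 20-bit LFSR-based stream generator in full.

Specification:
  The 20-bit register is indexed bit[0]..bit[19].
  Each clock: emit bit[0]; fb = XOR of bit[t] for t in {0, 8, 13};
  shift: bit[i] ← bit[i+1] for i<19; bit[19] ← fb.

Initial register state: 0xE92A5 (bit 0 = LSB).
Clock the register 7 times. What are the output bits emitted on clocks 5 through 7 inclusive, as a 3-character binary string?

reg_0 = 0xE92A5
clock 1: out=1, reg = 0xF4952
clock 2: out=0, reg = 0xFA4A9
clock 3: out=1, reg = 0x7D254
clock 4: out=0, reg = 0x3E92A
clock 5: out=0, reg = 0x1F495
clock 6: out=1, reg = 0x0FA4A
clock 7: out=0, reg = 0x87D25

010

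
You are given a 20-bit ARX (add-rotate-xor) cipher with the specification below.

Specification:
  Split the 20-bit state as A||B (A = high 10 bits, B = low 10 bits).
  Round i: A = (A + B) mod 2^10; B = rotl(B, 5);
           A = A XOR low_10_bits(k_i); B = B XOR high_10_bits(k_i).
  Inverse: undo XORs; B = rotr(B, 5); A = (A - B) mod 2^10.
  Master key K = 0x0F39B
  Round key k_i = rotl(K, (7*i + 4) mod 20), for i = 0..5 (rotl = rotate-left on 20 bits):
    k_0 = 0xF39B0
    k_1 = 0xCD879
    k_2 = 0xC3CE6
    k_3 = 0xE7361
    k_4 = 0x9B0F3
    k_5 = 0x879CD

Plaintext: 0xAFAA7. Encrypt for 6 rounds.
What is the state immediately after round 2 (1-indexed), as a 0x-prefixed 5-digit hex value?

s_0 = plaintext = 0xAFAA7
s_1 = Round(s_0, k_0) = 0x3573B
s_2 = Round(s_1, k_1) = 0x1A44F
s_3 = Round(s_2, k_2) = 0x17AED
s_4 = Round(s_3, k_3) = 0x0AA2B
s_5 = Round(s_4, k_4) = 0xA9B1D
s_6 = Round(s_5, k_5) = 0x039A6

0x1A44F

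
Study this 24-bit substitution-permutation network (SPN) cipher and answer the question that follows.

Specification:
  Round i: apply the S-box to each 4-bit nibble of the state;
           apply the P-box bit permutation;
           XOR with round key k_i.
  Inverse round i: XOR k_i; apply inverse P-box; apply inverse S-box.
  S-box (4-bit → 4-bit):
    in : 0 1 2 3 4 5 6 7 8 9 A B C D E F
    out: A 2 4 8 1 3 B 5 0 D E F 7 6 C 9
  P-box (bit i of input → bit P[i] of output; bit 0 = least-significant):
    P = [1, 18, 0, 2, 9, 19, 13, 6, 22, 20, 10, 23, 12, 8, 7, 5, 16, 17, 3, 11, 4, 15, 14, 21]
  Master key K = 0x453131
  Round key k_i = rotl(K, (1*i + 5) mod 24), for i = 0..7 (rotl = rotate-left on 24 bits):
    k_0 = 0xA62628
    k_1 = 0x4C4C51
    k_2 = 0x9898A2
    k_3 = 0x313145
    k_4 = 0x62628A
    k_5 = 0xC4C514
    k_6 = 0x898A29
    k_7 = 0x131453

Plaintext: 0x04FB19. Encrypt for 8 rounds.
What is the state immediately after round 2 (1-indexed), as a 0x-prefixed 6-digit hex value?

s_0 = plaintext = 0x04FB19
s_1 = Round(s_0, k_0) = 0x5FB20F
s_2 = Round(s_1, k_1) = 0x45D1A7
s_3 = Round(s_2, k_2) = 0x83B971
s_4 = Round(s_3, k_3) = 0xF50EE5
s_5 = Round(s_4, k_4) = 0xC547F8
s_6 = Round(s_5, k_5) = 0x871344
s_7 = Round(s_6, k_6) = 0x088923
s_8 = Round(s_7, k_7) = 0xF3B057

0x45D1A7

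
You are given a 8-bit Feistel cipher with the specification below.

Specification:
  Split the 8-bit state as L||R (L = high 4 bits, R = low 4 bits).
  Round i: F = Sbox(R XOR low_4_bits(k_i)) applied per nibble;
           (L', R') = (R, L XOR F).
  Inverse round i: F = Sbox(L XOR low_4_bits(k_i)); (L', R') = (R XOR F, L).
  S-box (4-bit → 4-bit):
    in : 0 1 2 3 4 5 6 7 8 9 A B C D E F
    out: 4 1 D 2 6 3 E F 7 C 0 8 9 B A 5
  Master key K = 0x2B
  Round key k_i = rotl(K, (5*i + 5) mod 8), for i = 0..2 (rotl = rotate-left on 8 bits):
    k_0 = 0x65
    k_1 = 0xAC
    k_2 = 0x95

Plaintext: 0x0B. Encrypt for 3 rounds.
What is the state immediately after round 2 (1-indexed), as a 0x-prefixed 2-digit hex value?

0xA5

s_0 = plaintext = 0x0B
s_1 = Round(s_0, k_0) = 0xBA
s_2 = Round(s_1, k_1) = 0xA5
s_3 = Round(s_2, k_2) = 0x5E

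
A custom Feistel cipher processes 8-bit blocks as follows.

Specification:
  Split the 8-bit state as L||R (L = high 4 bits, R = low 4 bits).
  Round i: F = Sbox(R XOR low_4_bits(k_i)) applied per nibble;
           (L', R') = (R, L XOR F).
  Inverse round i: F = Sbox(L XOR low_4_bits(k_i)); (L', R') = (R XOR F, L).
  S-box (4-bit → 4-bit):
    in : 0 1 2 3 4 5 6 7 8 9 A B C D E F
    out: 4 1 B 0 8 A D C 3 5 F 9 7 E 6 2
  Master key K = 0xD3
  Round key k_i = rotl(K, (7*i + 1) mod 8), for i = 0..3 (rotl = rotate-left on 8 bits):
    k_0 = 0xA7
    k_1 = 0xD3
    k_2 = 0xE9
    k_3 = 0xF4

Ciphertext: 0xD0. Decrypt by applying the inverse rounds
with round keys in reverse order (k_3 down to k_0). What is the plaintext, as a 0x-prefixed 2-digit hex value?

s_0 = ciphertext = 0xD0
s_1 = InvRound(s_0, k_3) = 0x5D
s_2 = InvRound(s_1, k_2) = 0xA5
s_3 = InvRound(s_2, k_1) = 0x0A
s_4 = InvRound(s_3, k_0) = 0x60

0x60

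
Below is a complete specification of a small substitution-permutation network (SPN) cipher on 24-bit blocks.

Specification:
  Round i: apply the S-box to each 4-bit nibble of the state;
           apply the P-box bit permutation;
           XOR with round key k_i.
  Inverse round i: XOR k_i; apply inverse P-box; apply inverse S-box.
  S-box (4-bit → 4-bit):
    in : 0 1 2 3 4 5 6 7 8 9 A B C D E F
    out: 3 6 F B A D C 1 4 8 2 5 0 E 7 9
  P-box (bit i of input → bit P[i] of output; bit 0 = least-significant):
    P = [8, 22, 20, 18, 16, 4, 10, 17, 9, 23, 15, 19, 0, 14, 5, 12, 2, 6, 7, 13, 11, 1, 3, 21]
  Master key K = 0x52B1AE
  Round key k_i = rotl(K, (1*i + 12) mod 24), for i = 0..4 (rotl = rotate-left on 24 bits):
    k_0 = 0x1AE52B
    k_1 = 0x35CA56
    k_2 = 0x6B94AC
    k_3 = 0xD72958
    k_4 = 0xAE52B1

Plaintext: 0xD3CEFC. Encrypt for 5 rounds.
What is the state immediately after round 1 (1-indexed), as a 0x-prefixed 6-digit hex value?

0xB94765

s_0 = plaintext = 0xD3CEFC
s_1 = Round(s_0, k_0) = 0xB94765
s_2 = Round(s_1, k_1) = 0x23B55E
s_3 = Round(s_2, k_2) = 0x103BC3
s_4 = Round(s_3, k_3) = 0x93FA17
s_5 = Round(s_4, k_4) = 0x0E67E4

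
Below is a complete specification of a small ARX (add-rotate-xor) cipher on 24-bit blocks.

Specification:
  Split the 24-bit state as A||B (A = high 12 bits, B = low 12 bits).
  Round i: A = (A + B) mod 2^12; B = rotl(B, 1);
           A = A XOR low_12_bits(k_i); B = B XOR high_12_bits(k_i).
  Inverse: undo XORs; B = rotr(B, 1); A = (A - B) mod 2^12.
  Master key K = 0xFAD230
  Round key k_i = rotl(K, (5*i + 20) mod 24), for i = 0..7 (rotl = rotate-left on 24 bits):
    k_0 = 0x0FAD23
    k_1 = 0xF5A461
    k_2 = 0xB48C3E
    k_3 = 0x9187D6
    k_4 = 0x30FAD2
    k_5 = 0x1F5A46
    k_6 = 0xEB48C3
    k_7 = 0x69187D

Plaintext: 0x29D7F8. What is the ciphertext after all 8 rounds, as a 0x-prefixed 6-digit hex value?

0x213F0F

s_0 = plaintext = 0x29D7F8
s_1 = Round(s_0, k_0) = 0x7B6F0A
s_2 = Round(s_1, k_1) = 0x2A114F
s_3 = Round(s_2, k_2) = 0xFCE9D6
s_4 = Round(s_3, k_3) = 0xE72AB5
s_5 = Round(s_4, k_4) = 0x3F5664
s_6 = Round(s_5, k_5) = 0x01FD3D
s_7 = Round(s_6, k_6) = 0x59F4CF
s_8 = Round(s_7, k_7) = 0x213F0F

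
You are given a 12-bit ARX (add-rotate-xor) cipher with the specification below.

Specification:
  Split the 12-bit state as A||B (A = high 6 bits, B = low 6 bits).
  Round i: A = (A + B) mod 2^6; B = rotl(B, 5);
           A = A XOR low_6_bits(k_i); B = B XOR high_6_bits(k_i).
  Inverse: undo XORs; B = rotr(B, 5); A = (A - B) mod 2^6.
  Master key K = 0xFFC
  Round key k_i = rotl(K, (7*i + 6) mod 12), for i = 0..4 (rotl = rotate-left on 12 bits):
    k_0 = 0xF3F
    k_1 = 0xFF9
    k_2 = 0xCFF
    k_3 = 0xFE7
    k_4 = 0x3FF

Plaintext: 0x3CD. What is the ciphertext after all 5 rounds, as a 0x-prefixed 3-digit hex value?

0x05A

s_0 = plaintext = 0x3CD
s_1 = Round(s_0, k_0) = 0x8DA
s_2 = Round(s_1, k_1) = 0x132
s_3 = Round(s_2, k_2) = 0x26A
s_4 = Round(s_3, k_3) = 0x52A
s_5 = Round(s_4, k_4) = 0x05A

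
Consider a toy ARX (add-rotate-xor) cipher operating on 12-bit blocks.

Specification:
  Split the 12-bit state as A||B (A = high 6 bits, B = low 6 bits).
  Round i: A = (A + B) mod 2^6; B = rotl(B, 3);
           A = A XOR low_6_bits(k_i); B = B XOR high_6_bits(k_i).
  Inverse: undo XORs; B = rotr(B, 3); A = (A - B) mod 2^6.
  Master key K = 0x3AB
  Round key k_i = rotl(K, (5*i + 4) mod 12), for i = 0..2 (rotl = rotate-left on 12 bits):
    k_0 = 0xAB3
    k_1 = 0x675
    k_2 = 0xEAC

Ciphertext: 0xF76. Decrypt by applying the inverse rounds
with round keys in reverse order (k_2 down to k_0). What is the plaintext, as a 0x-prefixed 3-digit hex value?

s_0 = ciphertext = 0xF76
s_1 = InvRound(s_0, k_2) = 0xC21
s_2 = InvRound(s_1, k_1) = 0xF87
s_3 = InvRound(s_2, k_0) = 0x82D

0x82D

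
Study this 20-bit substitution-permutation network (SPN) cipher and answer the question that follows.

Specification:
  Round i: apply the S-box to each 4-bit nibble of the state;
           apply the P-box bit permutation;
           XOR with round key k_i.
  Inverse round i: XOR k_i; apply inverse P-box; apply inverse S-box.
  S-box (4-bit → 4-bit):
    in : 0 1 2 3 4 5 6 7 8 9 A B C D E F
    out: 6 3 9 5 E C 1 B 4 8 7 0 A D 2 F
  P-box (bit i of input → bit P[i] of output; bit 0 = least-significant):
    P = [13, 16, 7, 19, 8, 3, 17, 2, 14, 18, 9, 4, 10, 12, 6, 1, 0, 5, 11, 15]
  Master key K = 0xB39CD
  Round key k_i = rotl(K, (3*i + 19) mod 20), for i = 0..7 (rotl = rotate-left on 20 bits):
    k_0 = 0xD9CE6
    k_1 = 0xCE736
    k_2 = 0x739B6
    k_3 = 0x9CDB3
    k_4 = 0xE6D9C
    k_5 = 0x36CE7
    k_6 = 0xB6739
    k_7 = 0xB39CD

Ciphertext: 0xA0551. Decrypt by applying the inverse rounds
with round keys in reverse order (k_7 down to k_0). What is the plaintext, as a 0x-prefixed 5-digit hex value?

s_0 = ciphertext = 0xA0551
s_1 = InvRound(s_0, k_7) = 0x819CA
s_2 = InvRound(s_1, k_6) = 0xAFD8A
s_3 = InvRound(s_2, k_5) = 0x70B7C
s_4 = InvRound(s_3, k_4) = 0xE33BF
s_5 = InvRound(s_4, k_3) = 0x51A41
s_6 = InvRound(s_5, k_2) = 0x155D3
s_7 = InvRound(s_6, k_1) = 0x7009F
s_8 = InvRound(s_7, k_0) = 0xFA909

0xFA909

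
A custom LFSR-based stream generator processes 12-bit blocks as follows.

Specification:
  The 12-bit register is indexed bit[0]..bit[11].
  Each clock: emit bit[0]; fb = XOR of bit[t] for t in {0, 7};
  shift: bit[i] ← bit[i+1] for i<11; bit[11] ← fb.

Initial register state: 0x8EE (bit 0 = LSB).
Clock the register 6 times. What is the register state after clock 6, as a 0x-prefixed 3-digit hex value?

reg_0 = 0x8EE
clock 1: out=0, reg = 0xC77
clock 2: out=1, reg = 0xE3B
clock 3: out=1, reg = 0xF1D
clock 4: out=1, reg = 0xF8E
clock 5: out=0, reg = 0xFC7
clock 6: out=1, reg = 0x7E3

0x7E3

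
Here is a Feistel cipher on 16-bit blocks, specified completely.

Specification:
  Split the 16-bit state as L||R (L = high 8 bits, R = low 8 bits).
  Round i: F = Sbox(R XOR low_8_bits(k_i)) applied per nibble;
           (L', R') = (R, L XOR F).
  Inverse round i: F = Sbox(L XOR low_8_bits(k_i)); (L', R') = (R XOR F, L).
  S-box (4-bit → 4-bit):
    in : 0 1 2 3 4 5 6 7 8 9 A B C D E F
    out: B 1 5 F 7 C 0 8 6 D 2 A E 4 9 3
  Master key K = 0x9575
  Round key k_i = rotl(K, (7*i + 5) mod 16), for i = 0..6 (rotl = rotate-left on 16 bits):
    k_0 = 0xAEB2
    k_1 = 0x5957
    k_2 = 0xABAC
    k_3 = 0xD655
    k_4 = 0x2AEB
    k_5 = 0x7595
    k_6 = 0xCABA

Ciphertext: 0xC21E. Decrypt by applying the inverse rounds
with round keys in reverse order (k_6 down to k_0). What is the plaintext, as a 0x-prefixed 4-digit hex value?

s_0 = ciphertext = 0xC21E
s_1 = InvRound(s_0, k_6) = 0x98C2
s_2 = InvRound(s_1, k_5) = 0x7698
s_3 = InvRound(s_2, k_4) = 0x4C76
s_4 = InvRound(s_3, k_3) = 0x6B4C
s_5 = InvRound(s_4, k_2) = 0xA46B
s_6 = InvRound(s_5, k_1) = 0x54A4
s_7 = InvRound(s_6, k_0) = 0x3454

0x3454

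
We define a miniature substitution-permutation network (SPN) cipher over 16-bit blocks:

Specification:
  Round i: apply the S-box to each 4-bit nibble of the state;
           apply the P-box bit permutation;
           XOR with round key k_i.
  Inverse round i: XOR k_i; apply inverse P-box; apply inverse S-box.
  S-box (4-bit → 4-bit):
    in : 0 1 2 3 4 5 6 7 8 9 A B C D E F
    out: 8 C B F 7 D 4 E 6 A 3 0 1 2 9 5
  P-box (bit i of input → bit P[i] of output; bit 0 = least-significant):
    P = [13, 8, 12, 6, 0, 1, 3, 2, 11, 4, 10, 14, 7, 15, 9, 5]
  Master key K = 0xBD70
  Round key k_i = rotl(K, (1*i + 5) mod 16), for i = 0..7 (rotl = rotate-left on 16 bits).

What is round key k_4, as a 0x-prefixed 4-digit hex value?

K = 0xBD70
k_0 = rotl(K, (1*0+5) mod 16) = rotl(K, 5) = 0xAE17
k_1 = rotl(K, (1*1+5) mod 16) = rotl(K, 6) = 0x5C2F
k_2 = rotl(K, (1*2+5) mod 16) = rotl(K, 7) = 0xB85E
k_3 = rotl(K, (1*3+5) mod 16) = rotl(K, 8) = 0x70BD
k_4 = rotl(K, (1*4+5) mod 16) = rotl(K, 9) = 0xE17A

0xE17A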